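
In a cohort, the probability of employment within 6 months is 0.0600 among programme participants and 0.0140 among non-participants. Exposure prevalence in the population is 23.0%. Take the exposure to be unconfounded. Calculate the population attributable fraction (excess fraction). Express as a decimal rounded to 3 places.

PAF ≈ 0.430

Let p₁ = 0.06, p₀ = 0.014.
Overall risk P(Y=1) = π·p₁ + (1−π)·p₀ = 0.23×0.06 + 0.77×0.014 = 0.02458.
Under exogeneity, PAF = [P(Y=1) − p₀] / P(Y=1).
PAF = (0.02458 − 0.014) / 0.02458 ≈ 0.4304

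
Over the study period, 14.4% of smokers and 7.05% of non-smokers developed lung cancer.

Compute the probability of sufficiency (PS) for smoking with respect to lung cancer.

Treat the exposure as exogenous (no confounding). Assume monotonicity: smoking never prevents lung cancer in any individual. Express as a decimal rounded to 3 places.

p₁ = 0.144, p₀ = 0.0705.
Under exogeneity and monotonicity, PS = (p₁ − p₀) / (1 − p₀).
PS = (0.144 − 0.0705) / (1 − 0.0705) = 0.0735 / 0.9295 ≈ 0.0791

PS ≈ 0.079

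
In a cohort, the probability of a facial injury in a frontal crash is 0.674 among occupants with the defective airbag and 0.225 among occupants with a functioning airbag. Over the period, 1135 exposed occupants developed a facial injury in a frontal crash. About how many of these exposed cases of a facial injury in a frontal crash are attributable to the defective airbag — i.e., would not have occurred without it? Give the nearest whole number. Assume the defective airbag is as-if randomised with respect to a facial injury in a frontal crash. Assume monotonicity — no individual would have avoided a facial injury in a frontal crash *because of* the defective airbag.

Let p₁ = 0.674, p₀ = 0.225.
PN = (p₁ − p₀)/p₁ = (0.674 − 0.225) / 0.674 ≈ 0.66617.
Attributable cases ≈ PN × (exposed cases) = 0.66617 × 1135 ≈ 756.11.

about 756 cases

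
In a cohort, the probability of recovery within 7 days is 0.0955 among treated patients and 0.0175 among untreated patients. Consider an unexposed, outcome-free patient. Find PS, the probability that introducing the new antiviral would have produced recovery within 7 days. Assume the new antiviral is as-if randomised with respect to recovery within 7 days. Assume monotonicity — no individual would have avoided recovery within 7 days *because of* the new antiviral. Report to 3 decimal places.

Let p₁ = 0.0955, p₀ = 0.0175.
Under exogeneity and monotonicity, PS = (p₁ − p₀) / (1 − p₀).
PS = (0.0955 − 0.0175) / (1 − 0.0175) = 0.078 / 0.9825 ≈ 0.0794

PS ≈ 0.079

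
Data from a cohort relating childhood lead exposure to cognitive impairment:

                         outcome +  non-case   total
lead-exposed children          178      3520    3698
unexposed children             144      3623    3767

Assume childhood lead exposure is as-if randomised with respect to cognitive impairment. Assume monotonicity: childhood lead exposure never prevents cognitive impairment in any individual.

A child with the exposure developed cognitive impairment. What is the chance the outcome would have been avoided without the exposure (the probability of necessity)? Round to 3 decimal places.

PN ≈ 0.206

p₁ = P(outcome | exposed) = 178/3698 = 0.048134
p₀ = P(outcome | unexposed) = 144/3767 = 0.038227
Under exogeneity and monotonicity, PN = (p₁ − p₀) / p₁.
PN = (0.048134 − 0.038227) / 0.048134 = 0.0099074 / 0.048134 ≈ 0.2058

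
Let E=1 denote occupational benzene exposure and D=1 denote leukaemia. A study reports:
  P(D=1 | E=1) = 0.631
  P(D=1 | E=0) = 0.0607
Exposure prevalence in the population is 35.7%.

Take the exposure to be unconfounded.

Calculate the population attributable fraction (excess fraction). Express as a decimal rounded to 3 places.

PAF ≈ 0.770

Let p₁ = 0.631, p₀ = 0.0607.
Overall risk P(Y=1) = π·p₁ + (1−π)·p₀ = 0.357×0.631 + 0.643×0.0607 = 0.2643.
Under exogeneity, PAF = [P(Y=1) − p₀] / P(Y=1).
PAF = (0.2643 − 0.0607) / 0.2643 ≈ 0.7703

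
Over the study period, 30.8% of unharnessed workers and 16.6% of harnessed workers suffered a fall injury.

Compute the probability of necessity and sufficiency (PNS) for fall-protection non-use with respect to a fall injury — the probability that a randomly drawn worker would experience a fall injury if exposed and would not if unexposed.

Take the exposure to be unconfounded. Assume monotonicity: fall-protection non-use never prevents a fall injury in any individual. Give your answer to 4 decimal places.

p₁ = 0.308, p₀ = 0.166.
Under exogeneity and monotonicity, PNS = p₁ − p₀.
PNS = 0.308 − 0.166 = 0.142

PNS ≈ 0.1420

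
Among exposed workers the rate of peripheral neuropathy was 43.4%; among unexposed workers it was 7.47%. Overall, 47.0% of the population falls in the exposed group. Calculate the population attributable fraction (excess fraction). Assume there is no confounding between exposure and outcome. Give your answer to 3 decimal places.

PAF ≈ 0.693

p₁ = 0.434, p₀ = 0.0747.
Overall risk P(Y=1) = π·p₁ + (1−π)·p₀ = 0.47×0.434 + 0.53×0.0747 = 0.24357.
Under exogeneity, PAF = [P(Y=1) − p₀] / P(Y=1).
PAF = (0.24357 − 0.0747) / 0.24357 ≈ 0.6933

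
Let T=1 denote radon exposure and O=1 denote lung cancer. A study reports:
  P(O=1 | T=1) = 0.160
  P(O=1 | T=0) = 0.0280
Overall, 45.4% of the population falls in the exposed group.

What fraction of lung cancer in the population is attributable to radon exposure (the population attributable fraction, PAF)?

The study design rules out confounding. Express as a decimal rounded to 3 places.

Let p₁ = 0.16, p₀ = 0.028.
Overall risk P(Y=1) = π·p₁ + (1−π)·p₀ = 0.454×0.16 + 0.546×0.028 = 0.087928.
Under exogeneity, PAF = [P(Y=1) − p₀] / P(Y=1).
PAF = (0.087928 − 0.028) / 0.087928 ≈ 0.6816

PAF ≈ 0.682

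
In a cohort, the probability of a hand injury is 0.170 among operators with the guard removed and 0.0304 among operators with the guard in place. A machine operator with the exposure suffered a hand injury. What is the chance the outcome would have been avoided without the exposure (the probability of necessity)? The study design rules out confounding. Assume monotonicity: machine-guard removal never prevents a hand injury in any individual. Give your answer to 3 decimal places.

Let p₁ = 0.17, p₀ = 0.0304.
Under exogeneity and monotonicity, PN = (p₁ − p₀) / p₁.
PN = (0.17 − 0.0304) / 0.17 = 0.1396 / 0.17 ≈ 0.8212

PN ≈ 0.821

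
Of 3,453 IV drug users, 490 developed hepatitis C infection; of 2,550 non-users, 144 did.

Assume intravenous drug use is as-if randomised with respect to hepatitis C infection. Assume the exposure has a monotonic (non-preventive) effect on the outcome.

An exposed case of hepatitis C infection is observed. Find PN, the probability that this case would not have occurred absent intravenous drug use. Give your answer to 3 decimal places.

PN ≈ 0.602

p₁ = P(outcome | exposed) = 490/3453 = 0.14191
p₀ = P(outcome | unexposed) = 144/2550 = 0.056471
Under exogeneity and monotonicity, PN = (p₁ − p₀) / p₁.
PN = (0.14191 − 0.056471) / 0.14191 = 0.085435 / 0.14191 ≈ 0.6021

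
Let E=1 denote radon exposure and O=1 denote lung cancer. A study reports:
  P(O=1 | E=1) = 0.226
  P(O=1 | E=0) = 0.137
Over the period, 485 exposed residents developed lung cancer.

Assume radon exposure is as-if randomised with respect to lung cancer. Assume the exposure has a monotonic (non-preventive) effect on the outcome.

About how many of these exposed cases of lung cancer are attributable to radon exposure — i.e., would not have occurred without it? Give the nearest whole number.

Let p₁ = 0.226, p₀ = 0.137.
PN = (p₁ − p₀)/p₁ = (0.226 − 0.137) / 0.226 ≈ 0.39381.
Attributable cases ≈ PN × (exposed cases) = 0.39381 × 485 ≈ 191.00.

about 191 cases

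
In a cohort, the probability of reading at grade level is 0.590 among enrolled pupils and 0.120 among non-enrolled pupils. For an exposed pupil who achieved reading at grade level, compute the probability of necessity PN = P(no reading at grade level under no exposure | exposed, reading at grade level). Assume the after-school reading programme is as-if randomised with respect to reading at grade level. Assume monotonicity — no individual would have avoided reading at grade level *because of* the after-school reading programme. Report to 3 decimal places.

Let p₁ = 0.59, p₀ = 0.12.
Under exogeneity and monotonicity, PN = (p₁ − p₀) / p₁.
PN = (0.59 − 0.12) / 0.59 = 0.47 / 0.59 ≈ 0.7966

PN ≈ 0.797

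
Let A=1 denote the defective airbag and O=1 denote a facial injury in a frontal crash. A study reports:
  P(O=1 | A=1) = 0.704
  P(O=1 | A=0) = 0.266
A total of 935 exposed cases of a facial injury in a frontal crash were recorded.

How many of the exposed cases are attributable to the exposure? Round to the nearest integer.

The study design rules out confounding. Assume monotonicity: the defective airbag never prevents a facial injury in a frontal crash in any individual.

Let p₁ = 0.704, p₀ = 0.266.
PN = (p₁ − p₀)/p₁ = (0.704 − 0.266) / 0.704 ≈ 0.62216.
Attributable cases ≈ PN × (exposed cases) = 0.62216 × 935 ≈ 581.72.

about 582 cases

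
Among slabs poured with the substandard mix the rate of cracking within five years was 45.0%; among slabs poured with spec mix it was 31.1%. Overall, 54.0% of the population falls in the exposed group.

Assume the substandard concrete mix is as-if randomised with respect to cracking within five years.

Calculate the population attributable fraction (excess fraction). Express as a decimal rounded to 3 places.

PAF ≈ 0.194

p₁ = 0.45, p₀ = 0.311.
Overall risk P(Y=1) = π·p₁ + (1−π)·p₀ = 0.54×0.45 + 0.46×0.311 = 0.38606.
Under exogeneity, PAF = [P(Y=1) − p₀] / P(Y=1).
PAF = (0.38606 − 0.311) / 0.38606 ≈ 0.1944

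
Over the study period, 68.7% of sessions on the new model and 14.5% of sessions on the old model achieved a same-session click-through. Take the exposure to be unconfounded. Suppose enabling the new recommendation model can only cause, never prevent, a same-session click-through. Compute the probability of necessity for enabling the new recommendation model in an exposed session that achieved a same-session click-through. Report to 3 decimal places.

PN ≈ 0.789

p₁ = 0.687, p₀ = 0.145.
Under exogeneity and monotonicity, PN = (p₁ − p₀) / p₁.
PN = (0.687 − 0.145) / 0.687 = 0.542 / 0.687 ≈ 0.7889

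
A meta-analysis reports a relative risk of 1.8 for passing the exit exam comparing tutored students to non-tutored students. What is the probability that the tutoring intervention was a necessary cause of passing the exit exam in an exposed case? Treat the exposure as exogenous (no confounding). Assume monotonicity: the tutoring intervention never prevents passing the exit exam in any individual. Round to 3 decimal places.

PN ≈ 0.444

Under exogeneity and monotonicity, PN = (RR − 1) / RR = 1 − 1/RR.
PN = (1.8 − 1) / 1.8 = 0.8 / 1.8 ≈ 0.4444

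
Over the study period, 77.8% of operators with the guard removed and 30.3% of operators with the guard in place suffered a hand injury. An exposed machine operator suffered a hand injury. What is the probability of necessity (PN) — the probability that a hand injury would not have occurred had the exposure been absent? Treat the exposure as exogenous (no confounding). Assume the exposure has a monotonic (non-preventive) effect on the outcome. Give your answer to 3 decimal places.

PN ≈ 0.611

p₁ = 0.778, p₀ = 0.303.
Under exogeneity and monotonicity, PN = (p₁ − p₀) / p₁.
PN = (0.778 − 0.303) / 0.778 = 0.475 / 0.778 ≈ 0.6105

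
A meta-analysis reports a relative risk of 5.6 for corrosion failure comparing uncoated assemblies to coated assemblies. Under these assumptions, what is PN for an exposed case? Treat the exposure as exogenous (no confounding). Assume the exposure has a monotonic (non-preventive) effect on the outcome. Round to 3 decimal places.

Under exogeneity and monotonicity, PN = (RR − 1) / RR = 1 − 1/RR.
PN = (5.6 − 1) / 5.6 = 4.6 / 5.6 ≈ 0.8214

PN ≈ 0.821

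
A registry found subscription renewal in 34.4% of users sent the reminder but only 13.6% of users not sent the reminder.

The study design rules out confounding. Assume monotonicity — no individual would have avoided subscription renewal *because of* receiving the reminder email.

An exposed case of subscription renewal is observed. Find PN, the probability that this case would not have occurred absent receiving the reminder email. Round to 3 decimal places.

PN ≈ 0.605

p₁ = 0.344, p₀ = 0.136.
Under exogeneity and monotonicity, PN = (p₁ − p₀) / p₁.
PN = (0.344 − 0.136) / 0.344 = 0.208 / 0.344 ≈ 0.6047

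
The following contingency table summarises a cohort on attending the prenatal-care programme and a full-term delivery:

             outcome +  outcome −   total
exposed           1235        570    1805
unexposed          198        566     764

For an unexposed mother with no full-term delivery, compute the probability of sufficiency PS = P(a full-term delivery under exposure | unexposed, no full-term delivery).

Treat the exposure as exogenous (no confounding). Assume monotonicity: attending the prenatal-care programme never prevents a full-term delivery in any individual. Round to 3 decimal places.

PS ≈ 0.574

p₁ = P(outcome | exposed) = 1235/1805 = 0.68421
p₀ = P(outcome | unexposed) = 198/764 = 0.25916
Under exogeneity and monotonicity, PS = (p₁ − p₀)/(1 − p₀).
PS = (0.68421 − 0.25916) / 0.74084 ≈ 0.5737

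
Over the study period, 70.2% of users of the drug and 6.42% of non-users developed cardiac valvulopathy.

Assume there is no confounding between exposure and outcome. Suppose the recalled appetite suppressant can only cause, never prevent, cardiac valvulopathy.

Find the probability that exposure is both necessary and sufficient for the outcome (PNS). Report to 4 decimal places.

p₁ = 0.702, p₀ = 0.0642.
Under exogeneity and monotonicity, PNS = p₁ − p₀.
PNS = 0.702 − 0.0642 = 0.6378

PNS ≈ 0.6378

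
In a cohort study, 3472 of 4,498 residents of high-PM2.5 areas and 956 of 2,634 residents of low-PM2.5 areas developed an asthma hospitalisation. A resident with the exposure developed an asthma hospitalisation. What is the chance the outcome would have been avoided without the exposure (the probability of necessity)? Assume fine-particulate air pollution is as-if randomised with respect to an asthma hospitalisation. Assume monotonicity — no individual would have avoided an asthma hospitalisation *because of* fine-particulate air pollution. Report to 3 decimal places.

p₁ = P(outcome | exposed) = 3472/4498 = 0.7719
p₀ = P(outcome | unexposed) = 956/2634 = 0.36295
Under exogeneity and monotonicity, PN = (p₁ − p₀) / p₁.
PN = (0.7719 − 0.36295) / 0.7719 = 0.40895 / 0.7719 ≈ 0.5298

PN ≈ 0.530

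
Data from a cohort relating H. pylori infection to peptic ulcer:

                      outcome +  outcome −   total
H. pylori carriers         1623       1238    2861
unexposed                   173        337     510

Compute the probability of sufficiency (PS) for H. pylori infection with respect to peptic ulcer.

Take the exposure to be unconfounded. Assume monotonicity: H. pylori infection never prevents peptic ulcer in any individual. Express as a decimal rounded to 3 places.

p₁ = P(outcome | exposed) = 1623/2861 = 0.56728
p₀ = P(outcome | unexposed) = 173/510 = 0.33922
Under exogeneity and monotonicity, PS = (p₁ − p₀)/(1 − p₀).
PS = (0.56728 − 0.33922) / 0.66078 ≈ 0.3451

PS ≈ 0.345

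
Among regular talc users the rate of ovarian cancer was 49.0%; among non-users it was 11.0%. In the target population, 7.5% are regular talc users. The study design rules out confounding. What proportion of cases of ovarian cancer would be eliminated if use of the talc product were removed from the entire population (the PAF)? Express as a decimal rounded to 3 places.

p₁ = 0.49, p₀ = 0.11.
Overall risk P(Y=1) = π·p₁ + (1−π)·p₀ = 0.075×0.49 + 0.925×0.11 = 0.1385.
Under exogeneity, PAF = [P(Y=1) − p₀] / P(Y=1).
PAF = (0.1385 − 0.11) / 0.1385 ≈ 0.2058

PAF ≈ 0.206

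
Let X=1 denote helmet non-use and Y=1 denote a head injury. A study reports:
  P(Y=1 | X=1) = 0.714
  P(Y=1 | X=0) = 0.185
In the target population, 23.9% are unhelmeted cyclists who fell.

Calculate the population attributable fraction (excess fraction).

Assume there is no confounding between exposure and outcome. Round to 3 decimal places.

PAF ≈ 0.406

Let p₁ = 0.714, p₀ = 0.185.
Overall risk P(Y=1) = π·p₁ + (1−π)·p₀ = 0.239×0.714 + 0.761×0.185 = 0.31143.
Under exogeneity, PAF = [P(Y=1) − p₀] / P(Y=1).
PAF = (0.31143 − 0.185) / 0.31143 ≈ 0.4060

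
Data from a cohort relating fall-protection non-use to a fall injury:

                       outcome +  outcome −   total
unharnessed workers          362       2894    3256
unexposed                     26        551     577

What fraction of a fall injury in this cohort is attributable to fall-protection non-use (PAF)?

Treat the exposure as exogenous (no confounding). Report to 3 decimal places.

p₁ = P(outcome | exposed) = 362/3256 = 0.11118
p₀ = P(outcome | unexposed) = 26/577 = 0.045061
Exposure prevalence π = 3256/3833 = 0.84947; overall risk P(Y=1) = 0.10123.
Under exogeneity, PAF = [P(Y=1) − p₀]/P(Y=1).
PAF = (0.10123 − 0.045061) / 0.10123 ≈ 0.5549

PAF ≈ 0.555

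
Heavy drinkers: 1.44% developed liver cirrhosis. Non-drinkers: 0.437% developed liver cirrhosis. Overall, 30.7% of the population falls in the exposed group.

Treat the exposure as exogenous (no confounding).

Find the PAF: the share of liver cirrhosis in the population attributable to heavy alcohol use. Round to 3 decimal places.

p₁ = 0.0144, p₀ = 0.00437.
Overall risk P(Y=1) = π·p₁ + (1−π)·p₀ = 0.307×0.0144 + 0.693×0.00437 = 0.0074492.
Under exogeneity, PAF = [P(Y=1) − p₀] / P(Y=1).
PAF = (0.0074492 − 0.00437) / 0.0074492 ≈ 0.4134

PAF ≈ 0.413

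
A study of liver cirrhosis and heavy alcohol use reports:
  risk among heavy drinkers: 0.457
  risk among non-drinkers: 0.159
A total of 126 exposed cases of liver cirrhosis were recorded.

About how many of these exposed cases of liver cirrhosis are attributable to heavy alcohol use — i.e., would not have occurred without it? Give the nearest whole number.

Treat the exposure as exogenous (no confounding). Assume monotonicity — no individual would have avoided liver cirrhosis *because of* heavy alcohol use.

Let p₁ = 0.457, p₀ = 0.159.
PN = (p₁ − p₀)/p₁ = (0.457 − 0.159) / 0.457 ≈ 0.65208.
Attributable cases ≈ PN × (exposed cases) = 0.65208 × 126 ≈ 82.16.

about 82 cases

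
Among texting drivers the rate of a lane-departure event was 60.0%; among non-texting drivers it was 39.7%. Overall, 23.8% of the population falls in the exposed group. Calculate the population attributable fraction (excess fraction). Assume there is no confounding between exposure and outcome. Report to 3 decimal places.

p₁ = 0.6, p₀ = 0.397.
Overall risk P(Y=1) = π·p₁ + (1−π)·p₀ = 0.238×0.6 + 0.762×0.397 = 0.44531.
Under exogeneity, PAF = [P(Y=1) − p₀] / P(Y=1).
PAF = (0.44531 − 0.397) / 0.44531 ≈ 0.1085

PAF ≈ 0.108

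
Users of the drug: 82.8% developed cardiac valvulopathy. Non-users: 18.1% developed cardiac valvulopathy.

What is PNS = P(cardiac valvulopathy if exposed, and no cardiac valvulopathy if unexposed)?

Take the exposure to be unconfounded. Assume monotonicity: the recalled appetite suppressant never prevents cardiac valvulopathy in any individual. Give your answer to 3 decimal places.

PNS ≈ 0.647

p₁ = 0.828, p₀ = 0.181.
Under exogeneity and monotonicity, PNS = p₁ − p₀.
PNS = 0.828 − 0.181 = 0.647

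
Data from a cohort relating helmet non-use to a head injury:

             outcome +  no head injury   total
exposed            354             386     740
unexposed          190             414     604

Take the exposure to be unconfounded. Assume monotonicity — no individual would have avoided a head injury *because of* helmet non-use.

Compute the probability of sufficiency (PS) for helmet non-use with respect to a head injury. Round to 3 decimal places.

PS ≈ 0.239

p₁ = P(outcome | exposed) = 354/740 = 0.47838
p₀ = P(outcome | unexposed) = 190/604 = 0.31457
Under exogeneity and monotonicity, PS = (p₁ − p₀) / (1 − p₀).
PS = (0.47838 − 0.31457) / (1 − 0.31457) = 0.16381 / 0.68543 ≈ 0.2390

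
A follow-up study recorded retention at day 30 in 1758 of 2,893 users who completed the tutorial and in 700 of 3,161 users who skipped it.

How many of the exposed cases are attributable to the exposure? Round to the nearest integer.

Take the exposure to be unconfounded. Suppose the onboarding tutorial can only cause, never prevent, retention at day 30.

about 1117 cases

p₁ = P(outcome | exposed) = 1758/2893 = 0.60767
p₀ = P(outcome | unexposed) = 700/3161 = 0.22145
PN = (p₁ − p₀)/p₁ = (0.60767 − 0.22145) / 0.60767 ≈ 0.63558.
Attributable cases ≈ PN × (exposed cases) = 0.63558 × 1758 ≈ 1117.35.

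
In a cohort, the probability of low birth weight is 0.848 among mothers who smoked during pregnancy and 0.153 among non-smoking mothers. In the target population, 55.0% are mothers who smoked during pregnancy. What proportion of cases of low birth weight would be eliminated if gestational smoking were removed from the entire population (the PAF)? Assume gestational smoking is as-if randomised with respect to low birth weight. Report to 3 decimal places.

Let p₁ = 0.848, p₀ = 0.153.
Overall risk P(Y=1) = π·p₁ + (1−π)·p₀ = 0.55×0.848 + 0.45×0.153 = 0.53525.
Under exogeneity, PAF = [P(Y=1) − p₀] / P(Y=1).
PAF = (0.53525 − 0.153) / 0.53525 ≈ 0.7142

PAF ≈ 0.714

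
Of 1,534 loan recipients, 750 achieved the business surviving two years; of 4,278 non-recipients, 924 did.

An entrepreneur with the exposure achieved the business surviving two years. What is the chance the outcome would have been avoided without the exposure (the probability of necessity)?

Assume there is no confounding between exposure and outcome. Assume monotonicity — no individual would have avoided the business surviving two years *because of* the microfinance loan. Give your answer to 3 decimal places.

p₁ = P(outcome | exposed) = 750/1534 = 0.48892
p₀ = P(outcome | unexposed) = 924/4278 = 0.21599
Under exogeneity and monotonicity, PN = (p₁ − p₀) / p₁.
PN = (0.48892 − 0.21599) / 0.48892 = 0.27293 / 0.48892 ≈ 0.5582

PN ≈ 0.558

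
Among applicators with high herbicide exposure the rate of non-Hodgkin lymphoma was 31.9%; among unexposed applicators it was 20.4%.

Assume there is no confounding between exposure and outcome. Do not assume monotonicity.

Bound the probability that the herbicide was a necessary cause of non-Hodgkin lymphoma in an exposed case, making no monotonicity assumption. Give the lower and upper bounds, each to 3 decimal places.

0.361 ≤ PN ≤ 1.000

p₁ = 0.319, p₀ = 0.204.
Under exogeneity alone the bounds on PN are max{0,(p₁−p₀)/p₁} ≤ PN ≤ min{1,(1−p₀)/p₁}.
  lower = (p₁ − p₀)/p₁ = 0.115 / 0.319 ≈ 0.3605
  upper = min{1, (1 − p₀)/p₁} = 0.796 / 0.319 ≈ 2.4953 → capped at 1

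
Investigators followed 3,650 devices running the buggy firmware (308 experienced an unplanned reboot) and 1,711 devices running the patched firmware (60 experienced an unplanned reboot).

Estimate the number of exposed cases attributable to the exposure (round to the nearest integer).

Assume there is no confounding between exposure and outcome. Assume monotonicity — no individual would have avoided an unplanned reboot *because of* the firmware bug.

about 180 cases

p₁ = P(outcome | exposed) = 308/3650 = 0.084384
p₀ = P(outcome | unexposed) = 60/1711 = 0.035067
PN = (p₁ − p₀)/p₁ = (0.084384 − 0.035067) / 0.084384 ≈ 0.58443.
Attributable cases ≈ PN × (exposed cases) = 0.58443 × 308 ≈ 180.00.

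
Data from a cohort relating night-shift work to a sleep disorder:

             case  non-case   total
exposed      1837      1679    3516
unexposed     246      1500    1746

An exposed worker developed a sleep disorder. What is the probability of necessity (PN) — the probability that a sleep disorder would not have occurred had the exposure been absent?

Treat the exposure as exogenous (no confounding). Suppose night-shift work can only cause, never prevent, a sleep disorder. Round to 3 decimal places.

PN ≈ 0.730

p₁ = P(outcome | exposed) = 1837/3516 = 0.52247
p₀ = P(outcome | unexposed) = 246/1746 = 0.14089
Under exogeneity and monotonicity, PN = (p₁ − p₀)/p₁.
PN = (0.52247 − 0.14089) / 0.52247 ≈ 0.7303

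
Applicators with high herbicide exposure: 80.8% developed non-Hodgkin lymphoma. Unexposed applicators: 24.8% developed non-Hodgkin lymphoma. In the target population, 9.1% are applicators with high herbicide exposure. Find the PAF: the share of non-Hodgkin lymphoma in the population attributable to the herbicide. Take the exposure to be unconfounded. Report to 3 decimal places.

p₁ = 0.808, p₀ = 0.248.
Overall risk P(Y=1) = π·p₁ + (1−π)·p₀ = 0.091×0.808 + 0.909×0.248 = 0.29896.
Under exogeneity, PAF = [P(Y=1) − p₀] / P(Y=1).
PAF = (0.29896 − 0.248) / 0.29896 ≈ 0.1705

PAF ≈ 0.170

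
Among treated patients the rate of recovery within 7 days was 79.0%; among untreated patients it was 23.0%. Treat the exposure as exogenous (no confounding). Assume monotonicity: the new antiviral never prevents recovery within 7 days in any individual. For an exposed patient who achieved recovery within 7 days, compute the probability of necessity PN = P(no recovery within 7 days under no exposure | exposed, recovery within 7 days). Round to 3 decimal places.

PN ≈ 0.709

p₁ = 0.79, p₀ = 0.23.
Under exogeneity and monotonicity, PN = (p₁ − p₀) / p₁.
PN = (0.79 − 0.23) / 0.79 = 0.56 / 0.79 ≈ 0.7089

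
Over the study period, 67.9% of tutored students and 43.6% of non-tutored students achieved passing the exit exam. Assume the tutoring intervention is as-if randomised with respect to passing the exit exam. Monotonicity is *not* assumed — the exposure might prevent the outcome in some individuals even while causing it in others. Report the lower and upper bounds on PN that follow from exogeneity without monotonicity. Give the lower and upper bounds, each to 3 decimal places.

0.358 ≤ PN ≤ 0.831

p₁ = 0.679, p₀ = 0.436.
Under exogeneity alone the bounds on PN are max{0,(p₁−p₀)/p₁} ≤ PN ≤ min{1,(1−p₀)/p₁}.
  lower = (p₁ − p₀)/p₁ = 0.243 / 0.679 ≈ 0.3579
  upper = min{1, (1 − p₀)/p₁} = 0.564 / 0.679 ≈ 0.8306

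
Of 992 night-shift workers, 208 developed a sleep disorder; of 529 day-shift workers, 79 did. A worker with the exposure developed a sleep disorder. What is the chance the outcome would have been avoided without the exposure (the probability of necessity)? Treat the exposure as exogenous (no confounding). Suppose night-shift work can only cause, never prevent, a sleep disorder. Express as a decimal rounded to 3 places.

PN ≈ 0.288

p₁ = P(outcome | exposed) = 208/992 = 0.20968
p₀ = P(outcome | unexposed) = 79/529 = 0.14934
Under exogeneity and monotonicity, PN = (p₁ − p₀) / p₁.
PN = (0.20968 − 0.14934) / 0.20968 = 0.060339 / 0.20968 ≈ 0.2878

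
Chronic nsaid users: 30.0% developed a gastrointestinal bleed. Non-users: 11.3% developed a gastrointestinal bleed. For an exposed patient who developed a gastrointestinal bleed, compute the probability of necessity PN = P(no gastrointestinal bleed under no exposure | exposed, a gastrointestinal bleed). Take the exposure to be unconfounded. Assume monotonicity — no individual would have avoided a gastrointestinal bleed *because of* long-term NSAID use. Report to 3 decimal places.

p₁ = 0.3, p₀ = 0.113.
Under exogeneity and monotonicity, PN = (p₁ − p₀) / p₁.
PN = (0.3 − 0.113) / 0.3 = 0.187 / 0.3 ≈ 0.6233

PN ≈ 0.623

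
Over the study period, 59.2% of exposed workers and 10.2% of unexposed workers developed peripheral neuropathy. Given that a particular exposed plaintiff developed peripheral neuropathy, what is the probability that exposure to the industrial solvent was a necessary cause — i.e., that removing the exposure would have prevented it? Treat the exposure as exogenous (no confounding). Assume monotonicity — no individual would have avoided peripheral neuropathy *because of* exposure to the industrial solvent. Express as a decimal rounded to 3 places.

p₁ = 0.592, p₀ = 0.102.
Under exogeneity and monotonicity, PN = (p₁ − p₀) / p₁.
PN = (0.592 − 0.102) / 0.592 = 0.49 / 0.592 ≈ 0.8277

PN ≈ 0.828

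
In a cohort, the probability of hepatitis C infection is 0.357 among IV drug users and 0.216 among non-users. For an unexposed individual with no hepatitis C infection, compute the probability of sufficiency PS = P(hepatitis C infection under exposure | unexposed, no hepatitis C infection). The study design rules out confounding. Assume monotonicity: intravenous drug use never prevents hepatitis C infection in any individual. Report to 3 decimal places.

PS ≈ 0.180

Let p₁ = 0.357, p₀ = 0.216.
Under exogeneity and monotonicity, PS = (p₁ − p₀) / (1 − p₀).
PS = (0.357 − 0.216) / (1 − 0.216) = 0.141 / 0.784 ≈ 0.1798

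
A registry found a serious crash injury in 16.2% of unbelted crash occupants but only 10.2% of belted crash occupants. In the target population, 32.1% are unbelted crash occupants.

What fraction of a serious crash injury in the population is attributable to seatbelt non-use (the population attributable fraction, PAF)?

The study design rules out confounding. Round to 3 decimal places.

p₁ = 0.162, p₀ = 0.102.
Overall risk P(Y=1) = π·p₁ + (1−π)·p₀ = 0.321×0.162 + 0.679×0.102 = 0.12126.
Under exogeneity, PAF = [P(Y=1) − p₀] / P(Y=1).
PAF = (0.12126 − 0.102) / 0.12126 ≈ 0.1588

PAF ≈ 0.159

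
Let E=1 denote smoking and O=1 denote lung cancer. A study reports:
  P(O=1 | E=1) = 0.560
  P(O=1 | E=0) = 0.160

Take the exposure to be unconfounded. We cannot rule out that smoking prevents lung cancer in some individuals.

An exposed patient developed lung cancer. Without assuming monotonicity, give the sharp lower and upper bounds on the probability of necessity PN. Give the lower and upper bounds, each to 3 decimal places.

Let p₁ = 0.56, p₀ = 0.16.
Under exogeneity alone the bounds on PN are max{0,(p₁−p₀)/p₁} ≤ PN ≤ min{1,(1−p₀)/p₁}.
  lower = (p₁ − p₀)/p₁ = 0.4 / 0.56 ≈ 0.7143
  upper = min{1, (1 − p₀)/p₁} = 0.84 / 0.56 ≈ 1.5000 → capped at 1

0.714 ≤ PN ≤ 1.000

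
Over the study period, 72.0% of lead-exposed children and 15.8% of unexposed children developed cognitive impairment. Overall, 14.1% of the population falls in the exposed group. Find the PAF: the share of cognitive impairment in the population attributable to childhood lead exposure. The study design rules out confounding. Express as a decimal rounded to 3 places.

PAF ≈ 0.334

p₁ = 0.72, p₀ = 0.158.
Overall risk P(Y=1) = π·p₁ + (1−π)·p₀ = 0.141×0.72 + 0.859×0.158 = 0.23724.
Under exogeneity, PAF = [P(Y=1) − p₀] / P(Y=1).
PAF = (0.23724 − 0.158) / 0.23724 ≈ 0.3340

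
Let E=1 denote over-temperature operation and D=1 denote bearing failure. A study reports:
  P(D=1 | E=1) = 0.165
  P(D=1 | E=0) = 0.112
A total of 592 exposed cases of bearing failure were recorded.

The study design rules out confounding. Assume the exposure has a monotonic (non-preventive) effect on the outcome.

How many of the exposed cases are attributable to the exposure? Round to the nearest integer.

Let p₁ = 0.165, p₀ = 0.112.
PN = (p₁ − p₀)/p₁ = (0.165 − 0.112) / 0.165 ≈ 0.32121.
Attributable cases ≈ PN × (exposed cases) = 0.32121 × 592 ≈ 190.16.

about 190 cases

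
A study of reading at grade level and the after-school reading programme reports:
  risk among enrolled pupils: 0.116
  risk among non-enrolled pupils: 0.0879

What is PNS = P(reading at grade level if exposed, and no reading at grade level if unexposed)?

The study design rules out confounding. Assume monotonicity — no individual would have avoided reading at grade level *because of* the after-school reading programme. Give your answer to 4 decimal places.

PNS ≈ 0.0281

Let p₁ = 0.116, p₀ = 0.0879.
Under exogeneity and monotonicity, PNS = p₁ − p₀.
PNS = 0.116 − 0.0879 = 0.0281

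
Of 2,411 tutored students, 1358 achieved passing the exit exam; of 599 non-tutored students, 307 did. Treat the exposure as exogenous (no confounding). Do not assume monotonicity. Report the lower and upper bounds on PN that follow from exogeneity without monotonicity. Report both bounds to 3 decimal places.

p₁ = P(outcome | exposed) = 1358/2411 = 0.56325
p₀ = P(outcome | unexposed) = 307/599 = 0.51252
Under exogeneity alone the bounds on PN are max{0,(p₁−p₀)/p₁} ≤ PN ≤ min{1,(1−p₀)/p₁}.
  lower = (p₁ − p₀)/p₁ = 0.050731 / 0.56325 ≈ 0.0901
  upper = min{1, (1 − p₀)/p₁} = 0.48748 / 0.56325 ≈ 0.8655

0.090 ≤ PN ≤ 0.865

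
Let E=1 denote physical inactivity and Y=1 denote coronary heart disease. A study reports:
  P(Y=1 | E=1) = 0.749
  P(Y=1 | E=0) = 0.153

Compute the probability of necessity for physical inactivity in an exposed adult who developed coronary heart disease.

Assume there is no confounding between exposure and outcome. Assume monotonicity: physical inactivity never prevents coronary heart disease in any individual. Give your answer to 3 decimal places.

PN ≈ 0.796

Let p₁ = 0.749, p₀ = 0.153.
Under exogeneity and monotonicity, PN = (p₁ − p₀) / p₁.
PN = (0.749 − 0.153) / 0.749 = 0.596 / 0.749 ≈ 0.7957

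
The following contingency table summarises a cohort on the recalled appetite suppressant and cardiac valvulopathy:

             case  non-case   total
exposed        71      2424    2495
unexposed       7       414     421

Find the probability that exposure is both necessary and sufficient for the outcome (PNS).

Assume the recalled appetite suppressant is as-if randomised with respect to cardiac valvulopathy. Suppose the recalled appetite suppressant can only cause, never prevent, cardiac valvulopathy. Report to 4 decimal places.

p₁ = P(outcome | exposed) = 71/2495 = 0.028457
p₀ = P(outcome | unexposed) = 7/421 = 0.016627
Under exogeneity and monotonicity, PNS = p₁ − p₀.
PNS = 0.028457 − 0.016627 = 0.01183

PNS ≈ 0.0118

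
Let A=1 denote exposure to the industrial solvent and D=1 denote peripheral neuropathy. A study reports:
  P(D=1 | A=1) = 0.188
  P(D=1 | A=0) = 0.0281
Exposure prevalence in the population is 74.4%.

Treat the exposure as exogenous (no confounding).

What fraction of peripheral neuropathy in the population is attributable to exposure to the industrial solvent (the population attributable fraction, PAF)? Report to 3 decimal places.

PAF ≈ 0.809

Let p₁ = 0.188, p₀ = 0.0281.
Overall risk P(Y=1) = π·p₁ + (1−π)·p₀ = 0.744×0.188 + 0.256×0.0281 = 0.14707.
Under exogeneity, PAF = [P(Y=1) − p₀] / P(Y=1).
PAF = (0.14707 − 0.0281) / 0.14707 ≈ 0.8089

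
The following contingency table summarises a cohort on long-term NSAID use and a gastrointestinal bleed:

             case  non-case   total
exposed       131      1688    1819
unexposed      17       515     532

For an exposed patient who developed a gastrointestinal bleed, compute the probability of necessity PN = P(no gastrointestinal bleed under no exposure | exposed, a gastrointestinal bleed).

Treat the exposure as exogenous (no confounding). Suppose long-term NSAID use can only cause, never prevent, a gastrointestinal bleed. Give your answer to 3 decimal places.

PN ≈ 0.556

p₁ = P(outcome | exposed) = 131/1819 = 0.072018
p₀ = P(outcome | unexposed) = 17/532 = 0.031955
Under exogeneity and monotonicity, PN = (p₁ − p₀) / p₁.
PN = (0.072018 − 0.031955) / 0.072018 = 0.040063 / 0.072018 ≈ 0.5563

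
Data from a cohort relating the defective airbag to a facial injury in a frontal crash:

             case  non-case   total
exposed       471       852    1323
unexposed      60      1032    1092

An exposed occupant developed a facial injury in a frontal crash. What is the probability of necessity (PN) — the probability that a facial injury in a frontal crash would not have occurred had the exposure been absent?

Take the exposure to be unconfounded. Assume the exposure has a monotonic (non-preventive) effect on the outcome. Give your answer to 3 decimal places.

p₁ = P(outcome | exposed) = 471/1323 = 0.35601
p₀ = P(outcome | unexposed) = 60/1092 = 0.054945
Under exogeneity and monotonicity, PN = (p₁ − p₀) / p₁.
PN = (0.35601 − 0.054945) / 0.35601 = 0.30106 / 0.35601 ≈ 0.8457

PN ≈ 0.846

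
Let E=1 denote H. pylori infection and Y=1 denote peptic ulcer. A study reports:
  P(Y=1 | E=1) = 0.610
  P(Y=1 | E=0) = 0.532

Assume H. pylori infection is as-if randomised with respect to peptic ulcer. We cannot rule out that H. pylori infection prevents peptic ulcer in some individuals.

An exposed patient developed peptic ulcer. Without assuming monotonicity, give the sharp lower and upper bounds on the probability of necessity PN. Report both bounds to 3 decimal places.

Let p₁ = 0.61, p₀ = 0.532.
Under exogeneity alone the bounds on PN are max{0,(p₁−p₀)/p₁} ≤ PN ≤ min{1,(1−p₀)/p₁}.
  lower = (p₁ − p₀)/p₁ = 0.078 / 0.61 ≈ 0.1279
  upper = min{1, (1 − p₀)/p₁} = 0.468 / 0.61 ≈ 0.7672

0.128 ≤ PN ≤ 0.767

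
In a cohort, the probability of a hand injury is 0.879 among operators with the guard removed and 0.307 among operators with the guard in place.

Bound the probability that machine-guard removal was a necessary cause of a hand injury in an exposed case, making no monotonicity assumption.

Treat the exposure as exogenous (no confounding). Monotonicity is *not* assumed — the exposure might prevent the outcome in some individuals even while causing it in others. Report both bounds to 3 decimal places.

0.651 ≤ PN ≤ 0.788

Let p₁ = 0.879, p₀ = 0.307.
Under exogeneity alone the bounds on PN are max{0,(p₁−p₀)/p₁} ≤ PN ≤ min{1,(1−p₀)/p₁}.
  lower = (p₁ − p₀)/p₁ = 0.572 / 0.879 ≈ 0.6507
  upper = min{1, (1 − p₀)/p₁} = 0.693 / 0.879 ≈ 0.7884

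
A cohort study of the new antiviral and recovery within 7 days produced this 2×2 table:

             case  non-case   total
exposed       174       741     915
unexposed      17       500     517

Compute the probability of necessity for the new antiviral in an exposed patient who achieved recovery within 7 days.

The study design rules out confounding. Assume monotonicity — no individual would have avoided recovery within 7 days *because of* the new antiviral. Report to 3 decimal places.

PN ≈ 0.827

p₁ = P(outcome | exposed) = 174/915 = 0.19016
p₀ = P(outcome | unexposed) = 17/517 = 0.032882
Under exogeneity and monotonicity, PN = (p₁ − p₀)/p₁.
PN = (0.19016 − 0.032882) / 0.19016 ≈ 0.8271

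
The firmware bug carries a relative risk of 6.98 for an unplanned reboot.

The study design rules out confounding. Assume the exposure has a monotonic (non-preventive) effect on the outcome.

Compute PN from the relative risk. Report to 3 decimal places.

Under exogeneity and monotonicity, PN = (RR − 1) / RR = 1 − 1/RR.
PN = (6.98 − 1) / 6.98 = 5.98 / 6.98 ≈ 0.8567

PN ≈ 0.857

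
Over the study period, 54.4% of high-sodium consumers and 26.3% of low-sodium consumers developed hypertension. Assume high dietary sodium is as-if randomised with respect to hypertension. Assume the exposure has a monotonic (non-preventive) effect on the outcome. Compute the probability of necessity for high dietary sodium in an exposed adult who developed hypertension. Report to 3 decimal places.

PN ≈ 0.517

p₁ = 0.544, p₀ = 0.263.
Under exogeneity and monotonicity, PN = (p₁ − p₀) / p₁.
PN = (0.544 − 0.263) / 0.544 = 0.281 / 0.544 ≈ 0.5165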